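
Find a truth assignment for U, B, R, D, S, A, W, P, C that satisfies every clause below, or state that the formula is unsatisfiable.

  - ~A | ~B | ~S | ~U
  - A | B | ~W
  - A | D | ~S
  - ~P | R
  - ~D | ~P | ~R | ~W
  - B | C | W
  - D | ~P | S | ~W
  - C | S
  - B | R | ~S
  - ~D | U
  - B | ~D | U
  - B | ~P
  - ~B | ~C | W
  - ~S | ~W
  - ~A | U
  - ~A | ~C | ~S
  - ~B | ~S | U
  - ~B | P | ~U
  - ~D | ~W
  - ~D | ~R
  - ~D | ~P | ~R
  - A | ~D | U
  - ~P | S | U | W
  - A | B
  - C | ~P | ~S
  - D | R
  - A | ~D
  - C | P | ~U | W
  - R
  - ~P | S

U: True, B: False, R: True, D: False, S: False, A: True, W: False, P: False, C: True

Unit clause (R) forces R = True.
In (~D | ~R) only ~D is left, so D = False.
Set U = True.
Try B = True:
  (~B | P | ~U) forces P = True.
  (~P | S) forces S = True.
  (~A | ~B | ~S | ~U) forces A = False.
  clause (A | D | ~S) is falsified — backtrack.
So B = False.
  then (B | ~P) forces P = False.
  then (A | B) forces A = True.
Set S = False.
  then (C | S) forces C = True.
Set W = False.
All clauses satisfied.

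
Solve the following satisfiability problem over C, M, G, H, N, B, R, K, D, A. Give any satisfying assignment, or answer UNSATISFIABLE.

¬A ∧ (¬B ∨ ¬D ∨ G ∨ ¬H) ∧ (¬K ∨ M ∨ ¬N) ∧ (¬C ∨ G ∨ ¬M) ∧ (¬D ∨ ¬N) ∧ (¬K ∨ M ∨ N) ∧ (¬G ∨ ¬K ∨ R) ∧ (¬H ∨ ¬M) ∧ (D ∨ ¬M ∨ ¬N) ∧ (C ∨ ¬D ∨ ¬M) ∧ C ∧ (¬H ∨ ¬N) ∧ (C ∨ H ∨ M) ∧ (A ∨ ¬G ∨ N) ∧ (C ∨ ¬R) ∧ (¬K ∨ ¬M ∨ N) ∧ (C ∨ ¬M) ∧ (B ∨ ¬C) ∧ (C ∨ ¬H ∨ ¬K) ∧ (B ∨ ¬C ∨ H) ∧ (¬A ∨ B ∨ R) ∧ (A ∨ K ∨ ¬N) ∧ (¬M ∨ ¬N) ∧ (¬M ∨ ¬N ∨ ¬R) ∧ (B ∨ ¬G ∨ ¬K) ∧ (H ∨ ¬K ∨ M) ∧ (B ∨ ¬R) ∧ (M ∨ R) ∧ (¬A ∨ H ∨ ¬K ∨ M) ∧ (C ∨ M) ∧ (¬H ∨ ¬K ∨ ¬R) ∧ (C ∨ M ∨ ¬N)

C=T, M=F, G=F, H=F, N=F, B=T, R=T, K=F, D=F, A=F

Unit clause (¬A) forces A = False.
Unit clause (C) forces C = True.
In (B ∨ ¬C) only B is left, so B = True.
Set M = False.
  then (M ∨ R) forces R = True.
Try G = True:
  (A ∨ ¬G ∨ N) forces N = True.
  (¬K ∨ M ∨ ¬N) forces K = False.
  clause (A ∨ K ∨ ¬N) is falsified — backtrack.
So G = False.
Set H = False.
  then (H ∨ ¬K ∨ M) forces K = False.
  then (A ∨ K ∨ ¬N) forces N = False.
Set D = False.
All clauses satisfied.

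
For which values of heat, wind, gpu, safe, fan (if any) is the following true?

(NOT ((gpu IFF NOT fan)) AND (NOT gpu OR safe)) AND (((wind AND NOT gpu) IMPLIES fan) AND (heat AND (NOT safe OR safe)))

heat=T; wind=F; gpu=F; safe=F; fan=F

  NOT ((gpu IFF NOT fan)) AND (NOT gpu OR safe) = True
    NOT ((gpu IFF NOT fan)) = True
      gpu IFF NOT fan = False
        NOT fan = True
    NOT gpu OR safe = True
      NOT gpu = True
  ((wind AND NOT gpu) IMPLIES fan) AND (heat AND (NOT safe OR safe)) = True
    (wind AND NOT gpu) IMPLIES fan = True
      wind AND NOT gpu = False
        NOT gpu = True
    heat AND (NOT safe OR safe) = True
      NOT safe OR safe = True
        NOT safe = True
Both conjuncts True, so the formula holds.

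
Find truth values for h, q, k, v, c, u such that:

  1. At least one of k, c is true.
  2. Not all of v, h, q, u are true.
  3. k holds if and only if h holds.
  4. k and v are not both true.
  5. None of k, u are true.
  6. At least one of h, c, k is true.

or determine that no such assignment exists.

h = False; q = True; k = False; v = True; c = True; u = False

  (1) {k, c}: 1 true — at least one ✓
  (2) {v, h, q, u}: 2/4 true — not all ✓
  (3) k=F, h=F — same ✓
  (4) k=F, v=T — not both ✓
  (5) {k, u}: 0 true — none ✓
  (6) {h, c, k}: 1 true — at least one ✓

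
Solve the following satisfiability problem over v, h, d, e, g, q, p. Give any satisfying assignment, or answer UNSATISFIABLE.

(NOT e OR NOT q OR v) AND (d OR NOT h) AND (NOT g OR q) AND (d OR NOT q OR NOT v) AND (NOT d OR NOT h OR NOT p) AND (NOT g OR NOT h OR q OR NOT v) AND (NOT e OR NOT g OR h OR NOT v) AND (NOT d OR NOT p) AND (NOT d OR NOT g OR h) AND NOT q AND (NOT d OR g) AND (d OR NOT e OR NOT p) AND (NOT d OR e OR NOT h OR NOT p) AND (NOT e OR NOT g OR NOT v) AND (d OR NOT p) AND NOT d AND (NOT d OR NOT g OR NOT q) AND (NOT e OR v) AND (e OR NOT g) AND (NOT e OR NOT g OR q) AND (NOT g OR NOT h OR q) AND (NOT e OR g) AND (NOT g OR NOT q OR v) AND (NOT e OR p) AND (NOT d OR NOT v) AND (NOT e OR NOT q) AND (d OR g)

Case q = True:
  Clause (NOT q) is falsified — contradiction.
Case q = False:
  (NOT g OR q) forces g = False.
  (NOT d OR g) forces d = False.
  Clause (d OR g) is falsified — contradiction.
Both cases fail, so the formula is unsatisfiable.

Unsatisfiable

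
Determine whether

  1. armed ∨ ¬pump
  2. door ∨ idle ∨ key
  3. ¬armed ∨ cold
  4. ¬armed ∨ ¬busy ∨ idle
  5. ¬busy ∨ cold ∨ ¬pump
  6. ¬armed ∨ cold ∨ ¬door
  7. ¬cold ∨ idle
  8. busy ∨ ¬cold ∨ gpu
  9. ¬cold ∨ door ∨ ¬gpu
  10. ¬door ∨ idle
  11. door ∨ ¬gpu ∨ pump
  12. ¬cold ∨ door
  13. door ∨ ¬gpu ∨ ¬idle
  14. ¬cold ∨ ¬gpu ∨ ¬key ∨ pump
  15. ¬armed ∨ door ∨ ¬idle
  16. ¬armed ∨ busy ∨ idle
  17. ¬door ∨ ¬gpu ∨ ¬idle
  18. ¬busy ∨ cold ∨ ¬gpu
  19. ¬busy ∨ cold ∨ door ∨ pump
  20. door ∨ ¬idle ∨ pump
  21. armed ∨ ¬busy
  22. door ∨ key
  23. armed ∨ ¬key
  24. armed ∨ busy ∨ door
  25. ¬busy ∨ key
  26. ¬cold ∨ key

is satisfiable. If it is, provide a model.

Set door = True.
  then (¬door ∨ idle) forces idle = True.
  then (¬door ∨ ¬gpu ∨ ¬idle) forces gpu = False.
Set armed = True.
  then (¬armed ∨ cold) forces cold = True.
  then (busy ∨ ¬cold ∨ gpu) forces busy = True.
  then (¬busy ∨ key) forces key = True.
Set pump = True.
All clauses satisfied.

door: True, armed: True, gpu: False, cold: True, key: True, busy: True, idle: True, pump: True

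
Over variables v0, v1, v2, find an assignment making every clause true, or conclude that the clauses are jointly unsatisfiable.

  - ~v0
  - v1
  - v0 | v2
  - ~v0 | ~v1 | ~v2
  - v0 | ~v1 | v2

Unit clause (~v0) forces v0 = False.
Unit clause (v1) forces v1 = True.
In (v0 | v2) only v2 is left, so v2 = True.
Check each clause:
  (~v0): ~v0 holds.
  (v1): v1 holds.
  (v0 | v2): v2 holds.
  (~v0 | ~v1 | ~v2): ~v0 holds.
  (v0 | ~v1 | v2): v2 holds.
All clauses satisfied.

v0=F, v1=T, v2=T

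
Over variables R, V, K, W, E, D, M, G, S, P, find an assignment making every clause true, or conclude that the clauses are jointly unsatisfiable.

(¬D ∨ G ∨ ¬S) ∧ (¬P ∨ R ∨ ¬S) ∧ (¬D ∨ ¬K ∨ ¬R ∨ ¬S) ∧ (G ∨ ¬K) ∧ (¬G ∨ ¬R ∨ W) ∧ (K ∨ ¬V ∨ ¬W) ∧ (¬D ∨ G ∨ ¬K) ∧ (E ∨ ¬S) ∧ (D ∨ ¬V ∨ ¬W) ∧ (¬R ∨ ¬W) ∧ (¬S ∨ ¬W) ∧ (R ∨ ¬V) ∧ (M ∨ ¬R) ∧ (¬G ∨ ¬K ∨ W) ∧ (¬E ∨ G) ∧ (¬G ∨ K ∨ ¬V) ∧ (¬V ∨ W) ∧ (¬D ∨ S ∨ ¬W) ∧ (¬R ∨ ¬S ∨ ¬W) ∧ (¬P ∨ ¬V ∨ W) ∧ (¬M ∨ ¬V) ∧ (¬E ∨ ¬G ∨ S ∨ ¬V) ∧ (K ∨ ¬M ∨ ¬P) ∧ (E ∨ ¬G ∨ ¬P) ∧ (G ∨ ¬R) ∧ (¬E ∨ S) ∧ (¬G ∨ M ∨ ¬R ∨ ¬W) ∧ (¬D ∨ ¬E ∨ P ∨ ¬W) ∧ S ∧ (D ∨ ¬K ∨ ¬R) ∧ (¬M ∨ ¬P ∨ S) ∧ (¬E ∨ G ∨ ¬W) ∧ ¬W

Unit clause (S) forces S = True.
Unit clause (¬W) forces W = False.
In (E ∨ ¬S) only E is left, so E = True.
In (¬E ∨ G) only G is left, so G = True.
In (¬V ∨ W) only ¬V is left, so V = False.
In (¬G ∨ ¬R ∨ W) only ¬R is left, so R = False.
In (¬G ∨ ¬K ∨ W) only ¬K is left, so K = False.
In (¬P ∨ R ∨ ¬S) only ¬P is left, so P = False.
Set D = False.
Set M = True.
All clauses satisfied.

R = False, V = False, K = False, W = False, E = True, D = False, M = True, G = True, S = True, P = False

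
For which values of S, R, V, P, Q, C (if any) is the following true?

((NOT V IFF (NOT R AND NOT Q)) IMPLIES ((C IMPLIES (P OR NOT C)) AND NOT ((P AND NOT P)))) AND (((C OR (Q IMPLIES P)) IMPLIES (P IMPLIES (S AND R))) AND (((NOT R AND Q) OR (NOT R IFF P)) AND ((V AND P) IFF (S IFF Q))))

S = True, R = True, V = False, P = False, Q = False, C = True

  (NOT V IFF (NOT R AND NOT Q)) IMPLIES ((C IMPLIES (P OR NOT C)) AND NOT ((P AND NOT P))) = True
    NOT V IFF (NOT R AND NOT Q) = False
      NOT V = True
      NOT R AND NOT Q = False
        NOT R = False
        NOT Q = True
    (C IMPLIES (P OR NOT C)) AND NOT ((P AND NOT P)) = False
      C IMPLIES (P OR NOT C) = False
        P OR NOT C = False
          NOT C = False
      NOT ((P AND NOT P)) = True
        P AND NOT P = False
          NOT P = True
  ((C OR (Q IMPLIES P)) IMPLIES (P IMPLIES (S AND R))) AND (((NOT R AND Q) OR (NOT R IFF P)) AND ((V AND P) IFF (S IFF Q))) = True
    (C OR (Q IMPLIES P)) IMPLIES (P IMPLIES (S AND R)) = True
      C OR (Q IMPLIES P) = True
        Q IMPLIES P = True
      P IMPLIES (S AND R) = True
        S AND R = True
    ((NOT R AND Q) OR (NOT R IFF P)) AND ((V AND P) IFF (S IFF Q)) = True
      (NOT R AND Q) OR (NOT R IFF P) = True
        NOT R AND Q = False
          NOT R = False
        NOT R IFF P = True
          NOT R = False
      (V AND P) IFF (S IFF Q) = True
        V AND P = False
        S IFF Q = False
Both conjuncts True, so the formula holds.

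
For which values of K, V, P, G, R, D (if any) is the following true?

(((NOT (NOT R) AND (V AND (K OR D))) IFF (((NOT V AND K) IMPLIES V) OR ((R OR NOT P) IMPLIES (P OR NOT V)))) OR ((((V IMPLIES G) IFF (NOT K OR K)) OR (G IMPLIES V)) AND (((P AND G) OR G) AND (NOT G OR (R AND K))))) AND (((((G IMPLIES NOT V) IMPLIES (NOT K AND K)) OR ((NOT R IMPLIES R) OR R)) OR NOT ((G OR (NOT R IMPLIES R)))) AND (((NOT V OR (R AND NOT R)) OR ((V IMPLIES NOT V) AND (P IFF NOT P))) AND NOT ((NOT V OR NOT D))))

Case V = True: the formula simplifies to ((NOT (NOT R) AND (K OR D)) OR (((P AND G) OR G) AND (NOT G OR (R AND K)))) AND ((((NOT G IMPLIES (NOT K AND K)) OR ((NOT R IMPLIES R) OR R)) OR NOT ((G OR (NOT R IMPLIES R)))) AND ((R AND NOT R) AND NOT (NOT D))).
  R = True: the conjunct NOT R is False.
  R = False: the conjunct R is False.
Case V = False: the conjunct NOT ((NOT V OR NOT D)) becomes NOT ((True OR NOT D)) = False.
Both cases fail — unsatisfiable.

Unsatisfiable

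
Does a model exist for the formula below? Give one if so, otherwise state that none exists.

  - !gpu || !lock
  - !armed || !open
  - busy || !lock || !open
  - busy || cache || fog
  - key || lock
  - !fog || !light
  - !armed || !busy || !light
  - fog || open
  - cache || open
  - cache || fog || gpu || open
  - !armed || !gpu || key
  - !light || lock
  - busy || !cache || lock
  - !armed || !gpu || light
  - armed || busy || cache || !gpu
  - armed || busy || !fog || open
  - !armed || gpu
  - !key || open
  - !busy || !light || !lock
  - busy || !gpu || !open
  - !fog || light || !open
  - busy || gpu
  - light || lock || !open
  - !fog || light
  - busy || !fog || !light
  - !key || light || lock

armed = False, open = True, light = False, fog = False, key = True, gpu = False, busy = True, lock = True, cache = False

Try armed = True:
  (!armed || !open) forces open = False.
  (fog || open) forces fog = True.
  (!fog || !light) forces light = False.
  clause (!fog || light) is falsified — backtrack.
So armed = False.
Set open = True.
Set light = False.
  then (!fog || light || !open) forces fog = False.
  then (light || lock || !open) forces lock = True.
  then (!gpu || !lock) forces gpu = False.
  then (busy || !lock || !open) forces busy = True.
Set key = True.
Set cache = False.
All clauses satisfied.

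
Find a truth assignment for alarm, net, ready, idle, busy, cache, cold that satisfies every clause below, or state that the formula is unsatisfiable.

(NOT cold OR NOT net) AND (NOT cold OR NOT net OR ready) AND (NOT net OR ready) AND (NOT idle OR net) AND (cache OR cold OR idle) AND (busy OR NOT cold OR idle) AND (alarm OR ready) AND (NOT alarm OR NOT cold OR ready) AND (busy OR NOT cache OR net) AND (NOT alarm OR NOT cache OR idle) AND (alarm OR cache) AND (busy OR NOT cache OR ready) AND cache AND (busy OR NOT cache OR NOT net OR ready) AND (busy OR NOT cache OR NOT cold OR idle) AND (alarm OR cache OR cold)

alarm=F; net=T; ready=T; idle=F; busy=T; cache=T; cold=F

Unit clause (cache) forces cache = True.
Set alarm = False.
  then (alarm OR ready) forces ready = True.
Set net = True.
  then (NOT cold OR NOT net) forces cold = False.
Set idle = False.
Set busy = True.
All clauses satisfied.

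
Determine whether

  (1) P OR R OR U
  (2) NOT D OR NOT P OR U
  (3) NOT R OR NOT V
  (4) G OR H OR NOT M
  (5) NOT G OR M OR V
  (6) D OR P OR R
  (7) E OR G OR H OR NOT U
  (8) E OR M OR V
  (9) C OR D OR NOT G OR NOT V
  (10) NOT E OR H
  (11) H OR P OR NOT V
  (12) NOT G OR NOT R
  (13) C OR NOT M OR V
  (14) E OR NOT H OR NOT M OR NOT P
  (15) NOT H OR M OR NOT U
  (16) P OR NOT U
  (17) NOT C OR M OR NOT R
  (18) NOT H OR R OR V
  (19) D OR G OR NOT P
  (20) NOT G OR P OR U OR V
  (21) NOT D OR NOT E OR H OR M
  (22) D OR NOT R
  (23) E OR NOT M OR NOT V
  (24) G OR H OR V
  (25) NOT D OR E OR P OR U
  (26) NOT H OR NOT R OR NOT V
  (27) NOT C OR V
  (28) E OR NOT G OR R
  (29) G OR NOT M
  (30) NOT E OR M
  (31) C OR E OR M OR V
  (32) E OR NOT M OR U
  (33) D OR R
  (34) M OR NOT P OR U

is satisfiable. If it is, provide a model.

Set C = False.
Try V = False:
  (C OR NOT M OR V) forces M = False.
  (NOT G OR M OR V) forces G = False.
  (E OR M OR V) forces E = True.
  clause (NOT E OR M) is falsified — backtrack.
So V = True.
  then (NOT R OR NOT V) forces R = False.
  then (D OR R) forces D = True.
Set E = True.
  then (NOT E OR H) forces H = True.
  then (NOT E OR M) forces M = True.
  then (G OR NOT M) forces G = True.
Set U = True.
  then (P OR NOT U) forces P = True.
All clauses satisfied.

C=F, V=T, R=F, E=T, U=T, M=T, G=T, H=T, D=T, P=T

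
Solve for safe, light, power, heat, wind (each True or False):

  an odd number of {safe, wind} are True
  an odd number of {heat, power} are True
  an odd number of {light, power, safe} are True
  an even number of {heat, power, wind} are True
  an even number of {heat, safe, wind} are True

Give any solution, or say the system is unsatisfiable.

safe = False; light = True; power = False; heat = True; wind = True

{safe, wind}: 1 true → odd ✓
{heat, power}: 1 true → odd ✓
{light, power, safe}: 1 true → odd ✓
{heat, power, wind}: 2 true → even ✓
{heat, safe, wind}: 2 true → even ✓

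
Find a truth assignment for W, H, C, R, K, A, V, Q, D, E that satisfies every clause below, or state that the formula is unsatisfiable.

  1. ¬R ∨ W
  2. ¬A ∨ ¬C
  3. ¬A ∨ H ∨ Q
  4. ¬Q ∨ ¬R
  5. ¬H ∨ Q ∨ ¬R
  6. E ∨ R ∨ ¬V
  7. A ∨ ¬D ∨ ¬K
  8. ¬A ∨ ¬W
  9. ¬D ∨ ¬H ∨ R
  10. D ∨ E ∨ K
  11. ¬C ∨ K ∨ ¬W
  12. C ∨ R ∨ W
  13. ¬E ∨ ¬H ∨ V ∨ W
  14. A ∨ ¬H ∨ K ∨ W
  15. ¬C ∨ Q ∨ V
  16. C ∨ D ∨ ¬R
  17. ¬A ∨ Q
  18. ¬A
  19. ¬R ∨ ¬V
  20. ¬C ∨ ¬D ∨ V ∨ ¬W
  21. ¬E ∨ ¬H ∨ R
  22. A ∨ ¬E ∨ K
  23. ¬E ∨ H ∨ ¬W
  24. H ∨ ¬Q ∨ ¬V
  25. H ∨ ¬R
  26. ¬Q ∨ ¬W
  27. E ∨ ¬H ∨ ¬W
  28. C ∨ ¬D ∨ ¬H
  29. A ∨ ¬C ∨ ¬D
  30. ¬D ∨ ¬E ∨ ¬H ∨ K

W=F, H=F, C=T, R=F, K=T, A=F, V=F, Q=T, D=F, E=F

Unit clause (¬A) forces A = False.
Set W = False.
  then (¬R ∨ W) forces R = False.
  then (C ∨ R ∨ W) forces C = True.
  then (A ∨ ¬C ∨ ¬D) forces D = False.
Set H = False.
Try K = False:
  (D ∨ E ∨ K) forces E = True.
  clause (A ∨ ¬E ∨ K) is falsified — backtrack.
So K = True.
Set V = False.
  then (¬C ∨ Q ∨ V) forces Q = True.
Set E = False.
All clauses satisfied.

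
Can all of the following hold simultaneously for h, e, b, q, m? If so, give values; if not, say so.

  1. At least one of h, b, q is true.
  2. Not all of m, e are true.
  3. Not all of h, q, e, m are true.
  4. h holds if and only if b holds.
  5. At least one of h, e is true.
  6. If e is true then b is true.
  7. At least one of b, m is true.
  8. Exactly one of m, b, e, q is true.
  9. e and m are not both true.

h=T, e=F, b=T, q=F, m=F

  (1) {h, b, q}: 2 true — at least one ✓
  (2) {m, e}: 0/2 true — not all ✓
  (3) {h, q, e, m}: 1/4 true — not all ✓
  (4) h=T, b=T — same ✓
  (5) {h, e}: 1 true — at least one ✓
  (6) e=F ⇒ b: vacuous ✓
  (7) {b, m}: 1 true — at least one ✓
  (8) {m, b, e, q}: 1 true — exactly one ✓
  (9) e=F, m=F — not both ✓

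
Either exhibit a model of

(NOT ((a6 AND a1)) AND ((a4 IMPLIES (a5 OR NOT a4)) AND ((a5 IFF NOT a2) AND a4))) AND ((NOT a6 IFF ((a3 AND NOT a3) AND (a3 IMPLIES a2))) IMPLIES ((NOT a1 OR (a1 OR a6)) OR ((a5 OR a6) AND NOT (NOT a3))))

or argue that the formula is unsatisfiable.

a1 = False, a2 = False, a3 = True, a4 = True, a5 = True, a6 = True

  NOT ((a6 AND a1)) AND ((a4 IMPLIES (a5 OR NOT a4)) AND ((a5 IFF NOT a2) AND a4)) = True
    NOT ((a6 AND a1)) = True
      a6 AND a1 = False
    (a4 IMPLIES (a5 OR NOT a4)) AND ((a5 IFF NOT a2) AND a4) = True
      a4 IMPLIES (a5 OR NOT a4) = True
        a5 OR NOT a4 = True
          NOT a4 = False
      (a5 IFF NOT a2) AND a4 = True
        a5 IFF NOT a2 = True
          NOT a2 = True
  (NOT a6 IFF ((a3 AND NOT a3) AND (a3 IMPLIES a2))) IMPLIES ((NOT a1 OR (a1 OR a6)) OR ((a5 OR a6) AND NOT (NOT a3))) = True
    NOT a6 IFF ((a3 AND NOT a3) AND (a3 IMPLIES a2)) = True
      NOT a6 = False
      (a3 AND NOT a3) AND (a3 IMPLIES a2) = False
        a3 AND NOT a3 = False
          NOT a3 = False
        a3 IMPLIES a2 = False
    (NOT a1 OR (a1 OR a6)) OR ((a5 OR a6) AND NOT (NOT a3)) = True
      NOT a1 OR (a1 OR a6) = True
        NOT a1 = True
        a1 OR a6 = True
      (a5 OR a6) AND NOT (NOT a3) = True
        a5 OR a6 = True
        NOT (NOT a3) = True
          NOT a3 = False
Both conjuncts True, so the formula holds.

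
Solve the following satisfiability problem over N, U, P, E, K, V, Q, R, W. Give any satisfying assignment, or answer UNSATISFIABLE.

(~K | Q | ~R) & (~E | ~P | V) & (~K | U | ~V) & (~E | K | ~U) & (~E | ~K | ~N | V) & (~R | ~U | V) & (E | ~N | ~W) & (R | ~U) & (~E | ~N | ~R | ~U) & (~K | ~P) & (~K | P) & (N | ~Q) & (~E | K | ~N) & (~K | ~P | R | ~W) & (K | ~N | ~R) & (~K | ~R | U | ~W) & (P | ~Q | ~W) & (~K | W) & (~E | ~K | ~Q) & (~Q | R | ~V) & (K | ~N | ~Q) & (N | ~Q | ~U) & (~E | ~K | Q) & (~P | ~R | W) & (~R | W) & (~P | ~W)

N = False, U = False, P = False, E = False, K = False, V = False, Q = False, R = True, W = True

Set N = False.
  then (N | ~Q) forces Q = False.
Set U = False.
Set P = False.
  then (~K | P) forces K = False.
Set E = False.
Set V = False.
Set R = True.
  then (~R | W) forces W = True.
All clauses satisfied.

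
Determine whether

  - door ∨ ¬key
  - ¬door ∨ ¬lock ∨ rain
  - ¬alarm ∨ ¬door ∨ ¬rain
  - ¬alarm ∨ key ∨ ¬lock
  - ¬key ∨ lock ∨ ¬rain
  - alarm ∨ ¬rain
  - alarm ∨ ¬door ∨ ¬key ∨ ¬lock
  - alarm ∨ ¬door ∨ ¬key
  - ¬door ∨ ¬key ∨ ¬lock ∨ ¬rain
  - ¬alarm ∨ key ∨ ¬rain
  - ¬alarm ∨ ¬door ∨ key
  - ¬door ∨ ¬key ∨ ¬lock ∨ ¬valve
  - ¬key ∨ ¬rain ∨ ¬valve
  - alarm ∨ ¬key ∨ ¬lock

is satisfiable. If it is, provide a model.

valve = True; alarm = True; key = True; lock = False; rain = False; door = True

Set valve = True.
Set alarm = True.
Set key = True.
  then (door ∨ ¬key) forces door = True.
  then (¬alarm ∨ ¬door ∨ ¬rain) forces rain = False.
  then (¬door ∨ ¬key ∨ ¬lock ∨ ¬valve) forces lock = False.
All clauses satisfied.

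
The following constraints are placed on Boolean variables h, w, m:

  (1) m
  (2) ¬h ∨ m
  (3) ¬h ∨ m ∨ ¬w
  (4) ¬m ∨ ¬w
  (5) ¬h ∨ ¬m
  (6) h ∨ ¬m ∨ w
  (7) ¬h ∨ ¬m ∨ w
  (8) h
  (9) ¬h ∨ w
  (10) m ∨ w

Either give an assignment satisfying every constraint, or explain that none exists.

Case h = True:
  (m) forces m = True.
  Clause (¬h ∨ ¬m) is falsified — contradiction.
Case h = False:
  Clause (h) is falsified — contradiction.
Both cases fail, so the formula is unsatisfiable.

Unsatisfiable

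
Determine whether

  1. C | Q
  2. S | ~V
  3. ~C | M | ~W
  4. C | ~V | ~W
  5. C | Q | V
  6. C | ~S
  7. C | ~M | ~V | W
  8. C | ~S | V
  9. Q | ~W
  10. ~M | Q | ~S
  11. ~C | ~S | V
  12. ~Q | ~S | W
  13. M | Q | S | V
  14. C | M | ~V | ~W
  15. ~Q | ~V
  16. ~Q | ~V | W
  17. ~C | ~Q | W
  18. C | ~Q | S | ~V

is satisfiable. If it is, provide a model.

Set Q = True.
  then (~Q | ~V) forces V = False.
Set C = False.
  then (C | ~S) forces S = False.
Set M = True.
Set W = True.
All clauses satisfied.

Q = True, C = False, S = False, M = True, V = False, W = True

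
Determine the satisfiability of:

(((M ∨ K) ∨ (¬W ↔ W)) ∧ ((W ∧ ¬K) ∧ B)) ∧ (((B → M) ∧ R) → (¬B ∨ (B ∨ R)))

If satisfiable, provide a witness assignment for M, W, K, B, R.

M: True, W: True, K: False, B: True, R: True

  ((M ∨ K) ∨ (¬W ↔ W)) ∧ ((W ∧ ¬K) ∧ B) = True
    (M ∨ K) ∨ (¬W ↔ W) = True
      M ∨ K = True
      ¬W ↔ W = False
        ¬W = False
    (W ∧ ¬K) ∧ B = True
      W ∧ ¬K = True
        ¬K = True
  ((B → M) ∧ R) → (¬B ∨ (B ∨ R)) = True
    (B → M) ∧ R = True
      B → M = True
    ¬B ∨ (B ∨ R) = True
      ¬B = False
      B ∨ R = True
Both conjuncts True, so the formula holds.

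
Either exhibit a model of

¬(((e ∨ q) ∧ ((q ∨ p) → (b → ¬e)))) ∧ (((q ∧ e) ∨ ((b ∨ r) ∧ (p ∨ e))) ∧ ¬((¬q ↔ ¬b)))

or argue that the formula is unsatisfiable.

b=T, q=F, p=T, e=T, r=T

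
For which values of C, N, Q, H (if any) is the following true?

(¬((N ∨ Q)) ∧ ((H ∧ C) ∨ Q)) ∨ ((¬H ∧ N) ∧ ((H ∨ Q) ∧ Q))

C=T, N=F, Q=F, H=T

  (¬((N ∨ Q)) ∧ ((H ∧ C) ∨ Q)) ∨ ((¬H ∧ N) ∧ ((H ∨ Q) ∧ Q)) = True
    ¬((N ∨ Q)) ∧ ((H ∧ C) ∨ Q) = True
      ¬((N ∨ Q)) = True
        N ∨ Q = False
      (H ∧ C) ∨ Q = True
        H ∧ C = True
    (¬H ∧ N) ∧ ((H ∨ Q) ∧ Q) = False
      ¬H ∧ N = False
        ¬H = False
      (H ∨ Q) ∧ Q = False
        H ∨ Q = True
The formula evaluates to True.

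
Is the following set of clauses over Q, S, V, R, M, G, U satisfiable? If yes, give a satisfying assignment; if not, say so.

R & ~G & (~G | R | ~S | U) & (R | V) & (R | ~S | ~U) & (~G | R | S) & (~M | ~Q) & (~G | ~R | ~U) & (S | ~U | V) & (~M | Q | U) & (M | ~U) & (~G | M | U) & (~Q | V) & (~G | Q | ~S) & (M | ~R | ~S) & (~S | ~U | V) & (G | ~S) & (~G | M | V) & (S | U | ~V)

Q: False; S: False; V: False; R: True; M: False; G: False; U: False

Unit clause (R) forces R = True.
Unit clause (~G) forces G = False.
In (G | ~S) only ~S is left, so S = False.
Try Q = True:
  (~M | ~Q) forces M = False.
  (M | ~U) forces U = False.
  (~Q | V) forces V = True.
  clause (S | U | ~V) is falsified — backtrack.
So Q = False.
Set V = False.
  then (S | ~U | V) forces U = False.
  then (~M | Q | U) forces M = False.
All clauses satisfied.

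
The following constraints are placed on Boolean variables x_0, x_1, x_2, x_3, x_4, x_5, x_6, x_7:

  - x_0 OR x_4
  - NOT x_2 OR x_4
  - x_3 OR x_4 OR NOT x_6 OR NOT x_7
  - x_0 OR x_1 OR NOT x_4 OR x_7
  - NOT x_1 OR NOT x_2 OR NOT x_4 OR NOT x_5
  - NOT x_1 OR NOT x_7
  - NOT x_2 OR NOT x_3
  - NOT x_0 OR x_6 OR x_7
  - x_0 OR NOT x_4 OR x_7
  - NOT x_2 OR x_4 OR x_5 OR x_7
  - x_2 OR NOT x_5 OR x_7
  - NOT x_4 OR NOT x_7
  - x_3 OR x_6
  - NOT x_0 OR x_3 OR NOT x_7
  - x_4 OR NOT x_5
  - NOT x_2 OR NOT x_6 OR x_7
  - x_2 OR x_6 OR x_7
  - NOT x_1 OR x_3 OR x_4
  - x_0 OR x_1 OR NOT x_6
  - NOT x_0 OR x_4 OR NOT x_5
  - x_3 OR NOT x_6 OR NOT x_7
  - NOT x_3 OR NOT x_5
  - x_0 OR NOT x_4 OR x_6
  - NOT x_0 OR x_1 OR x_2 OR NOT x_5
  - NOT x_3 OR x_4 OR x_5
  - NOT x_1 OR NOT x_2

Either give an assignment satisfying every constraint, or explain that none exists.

Set x_0 = True.
Set x_1 = False.
Try x_2 = True:
  (NOT x_2 OR x_4) forces x_4 = True.
  (NOT x_2 OR NOT x_3) forces x_3 = False.
  (NOT x_4 OR NOT x_7) forces x_7 = False.
  (NOT x_0 OR x_6 OR x_7) forces x_6 = True.
  clause (NOT x_2 OR NOT x_6 OR x_7) is falsified — backtrack.
So x_2 = False.
  then (NOT x_0 OR x_1 OR x_2 OR NOT x_5) forces x_5 = False.
Set x_3 = True.
  then (NOT x_3 OR x_4 OR x_5) forces x_4 = True.
  then (NOT x_4 OR NOT x_7) forces x_7 = False.
  then (x_2 OR x_6 OR x_7) forces x_6 = True.
All clauses satisfied.

x_0 = True, x_1 = False, x_2 = False, x_3 = True, x_4 = True, x_5 = False, x_6 = True, x_7 = False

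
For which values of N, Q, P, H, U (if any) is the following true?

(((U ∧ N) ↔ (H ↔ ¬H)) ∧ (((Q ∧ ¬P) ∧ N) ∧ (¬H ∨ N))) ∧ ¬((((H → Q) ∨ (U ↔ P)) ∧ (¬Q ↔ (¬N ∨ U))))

The formula is unsatisfiable.

Case N = True: the formula simplifies to ((U ↔ (H ↔ ¬H)) ∧ (Q ∧ ¬P)) ∧ ¬((((H → Q) ∨ (U ↔ P)) ∧ (¬Q ↔ U))).
  Q = True: simplifies to ((U ↔ (H ↔ ¬H)) ∧ ¬P) ∧ ¬(¬U).
    U = True: simplifies to (H ↔ ¬H) ∧ ¬P.
      H = True: the conjunct H ↔ ¬H becomes True ↔ ¬True = False.
      H = False: the conjunct H ↔ ¬H becomes False ↔ ¬False = False.
    U = False: the conjunct ¬(¬U) becomes ¬(¬False) = False.
  Q = False: the conjunct Q is False.
Case N = False: the conjunct N is False.
Both cases fail — unsatisfiable.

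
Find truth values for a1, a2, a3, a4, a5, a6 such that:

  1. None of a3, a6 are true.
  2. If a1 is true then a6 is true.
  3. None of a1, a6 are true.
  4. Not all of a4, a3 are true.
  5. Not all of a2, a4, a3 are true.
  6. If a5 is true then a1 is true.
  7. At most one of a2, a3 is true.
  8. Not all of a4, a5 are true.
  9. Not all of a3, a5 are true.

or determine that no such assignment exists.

a1: False; a2: False; a3: False; a4: True; a5: False; a6: False

  (1) {a3, a6}: 0 true — none ✓
  (2) a1=F ⇒ a6: vacuous ✓
  (3) {a1, a6}: 0 true — none ✓
  (4) {a4, a3}: 1/2 true — not all ✓
  (5) {a2, a4, a3}: 1/3 true — not all ✓
  (6) a5=F ⇒ a1: vacuous ✓
  (7) {a2, a3}: 0 true — at most one ✓
  (8) {a4, a5}: 1/2 true — not all ✓
  (9) {a3, a5}: 0/2 true — not all ✓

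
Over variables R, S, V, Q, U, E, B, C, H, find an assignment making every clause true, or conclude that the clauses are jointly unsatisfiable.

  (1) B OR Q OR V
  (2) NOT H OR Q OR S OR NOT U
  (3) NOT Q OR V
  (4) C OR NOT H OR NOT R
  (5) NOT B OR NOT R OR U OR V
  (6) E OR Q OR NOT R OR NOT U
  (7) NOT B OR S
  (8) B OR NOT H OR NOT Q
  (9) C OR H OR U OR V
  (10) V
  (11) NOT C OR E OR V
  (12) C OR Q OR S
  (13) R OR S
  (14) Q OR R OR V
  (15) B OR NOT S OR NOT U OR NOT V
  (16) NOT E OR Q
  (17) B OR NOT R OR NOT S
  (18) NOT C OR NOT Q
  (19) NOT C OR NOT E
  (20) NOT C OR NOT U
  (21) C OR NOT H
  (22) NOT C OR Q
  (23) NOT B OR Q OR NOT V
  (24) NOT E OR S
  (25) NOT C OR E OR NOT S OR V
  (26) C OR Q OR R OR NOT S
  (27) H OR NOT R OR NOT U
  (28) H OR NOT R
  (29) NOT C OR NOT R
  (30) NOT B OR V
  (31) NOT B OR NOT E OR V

Unit clause (V) forces V = True.
Try R = True:
  (H OR NOT R) forces H = True.
  (C OR NOT H OR NOT R) forces C = True.
  clause (NOT C OR NOT R) is falsified — backtrack.
So R = False.
  then (R OR S) forces S = True.
Set Q = True.
  then (NOT C OR NOT Q) forces C = False.
  then (C OR NOT H) forces H = False.
Set U = False.
Set E = True.
Set B = True.
All clauses satisfied.

R = False, S = True, V = True, Q = True, U = False, E = True, B = True, C = False, H = False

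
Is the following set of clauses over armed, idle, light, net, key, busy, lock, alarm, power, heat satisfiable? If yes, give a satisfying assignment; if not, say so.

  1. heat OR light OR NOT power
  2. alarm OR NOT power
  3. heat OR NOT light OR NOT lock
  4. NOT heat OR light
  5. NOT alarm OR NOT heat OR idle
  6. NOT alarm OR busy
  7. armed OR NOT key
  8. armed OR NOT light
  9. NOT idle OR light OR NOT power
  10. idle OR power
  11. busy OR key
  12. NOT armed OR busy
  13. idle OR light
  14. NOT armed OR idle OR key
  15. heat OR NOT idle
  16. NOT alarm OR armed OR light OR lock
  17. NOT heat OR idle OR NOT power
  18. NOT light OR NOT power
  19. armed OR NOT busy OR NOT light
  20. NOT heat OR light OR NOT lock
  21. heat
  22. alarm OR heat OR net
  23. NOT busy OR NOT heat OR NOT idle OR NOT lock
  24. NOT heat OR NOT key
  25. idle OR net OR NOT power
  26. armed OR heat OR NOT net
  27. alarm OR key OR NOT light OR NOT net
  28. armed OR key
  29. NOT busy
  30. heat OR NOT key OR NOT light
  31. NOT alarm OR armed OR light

Case armed = True:
  (NOT armed OR busy) forces busy = True.
  Clause (NOT busy) is falsified — contradiction.
Case armed = False:
  (armed OR NOT key) forces key = False.
  Clause (armed OR key) is falsified — contradiction.
Both cases fail, so the formula is unsatisfiable.

No satisfying assignment exists.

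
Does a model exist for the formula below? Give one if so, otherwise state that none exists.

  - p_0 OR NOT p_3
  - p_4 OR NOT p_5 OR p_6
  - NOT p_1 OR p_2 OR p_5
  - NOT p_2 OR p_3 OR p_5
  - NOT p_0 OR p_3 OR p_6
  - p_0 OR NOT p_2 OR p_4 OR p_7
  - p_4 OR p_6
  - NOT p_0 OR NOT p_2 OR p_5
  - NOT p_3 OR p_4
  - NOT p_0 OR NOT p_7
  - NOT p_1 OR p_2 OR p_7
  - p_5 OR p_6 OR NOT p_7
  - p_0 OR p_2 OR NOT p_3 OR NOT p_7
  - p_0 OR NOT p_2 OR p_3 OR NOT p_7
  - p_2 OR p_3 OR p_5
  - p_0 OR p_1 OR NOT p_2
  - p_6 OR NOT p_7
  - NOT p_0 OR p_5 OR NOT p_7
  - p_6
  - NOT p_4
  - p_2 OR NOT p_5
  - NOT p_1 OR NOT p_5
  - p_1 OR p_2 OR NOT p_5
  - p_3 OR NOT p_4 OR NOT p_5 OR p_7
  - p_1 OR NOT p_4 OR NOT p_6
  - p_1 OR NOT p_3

p_0 = True; p_1 = False; p_2 = True; p_3 = False; p_4 = False; p_5 = True; p_6 = True; p_7 = False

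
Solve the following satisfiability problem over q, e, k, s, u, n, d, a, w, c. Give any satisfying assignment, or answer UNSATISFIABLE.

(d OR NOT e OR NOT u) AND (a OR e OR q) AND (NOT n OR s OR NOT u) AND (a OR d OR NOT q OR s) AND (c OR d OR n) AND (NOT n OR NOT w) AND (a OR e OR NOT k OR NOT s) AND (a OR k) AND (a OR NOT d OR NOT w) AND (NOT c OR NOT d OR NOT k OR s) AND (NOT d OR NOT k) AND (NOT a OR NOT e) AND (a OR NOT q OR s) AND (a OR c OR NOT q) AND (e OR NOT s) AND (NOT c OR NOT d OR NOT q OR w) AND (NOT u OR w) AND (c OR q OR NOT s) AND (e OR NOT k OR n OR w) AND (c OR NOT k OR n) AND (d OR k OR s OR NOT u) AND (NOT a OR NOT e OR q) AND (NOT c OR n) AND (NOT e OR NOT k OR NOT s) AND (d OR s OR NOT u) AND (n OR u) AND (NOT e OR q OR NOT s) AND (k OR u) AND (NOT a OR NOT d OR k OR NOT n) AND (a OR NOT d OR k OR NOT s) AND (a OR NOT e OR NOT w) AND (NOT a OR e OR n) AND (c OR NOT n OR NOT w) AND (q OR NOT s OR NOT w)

q=F; e=F; k=T; s=F; u=F; n=T; d=F; a=T; w=F; c=T

Set q = False.
Set e = False.
  then (a OR e OR q) forces a = True.
  then (e OR NOT s) forces s = False.
  then (NOT a OR e OR n) forces n = True.
  then (NOT n OR s OR NOT u) forces u = False.
  then (NOT n OR NOT w) forces w = False.
  then (k OR u) forces k = True.
  then (NOT d OR NOT k) forces d = False.
Set c = True.
All clauses satisfied.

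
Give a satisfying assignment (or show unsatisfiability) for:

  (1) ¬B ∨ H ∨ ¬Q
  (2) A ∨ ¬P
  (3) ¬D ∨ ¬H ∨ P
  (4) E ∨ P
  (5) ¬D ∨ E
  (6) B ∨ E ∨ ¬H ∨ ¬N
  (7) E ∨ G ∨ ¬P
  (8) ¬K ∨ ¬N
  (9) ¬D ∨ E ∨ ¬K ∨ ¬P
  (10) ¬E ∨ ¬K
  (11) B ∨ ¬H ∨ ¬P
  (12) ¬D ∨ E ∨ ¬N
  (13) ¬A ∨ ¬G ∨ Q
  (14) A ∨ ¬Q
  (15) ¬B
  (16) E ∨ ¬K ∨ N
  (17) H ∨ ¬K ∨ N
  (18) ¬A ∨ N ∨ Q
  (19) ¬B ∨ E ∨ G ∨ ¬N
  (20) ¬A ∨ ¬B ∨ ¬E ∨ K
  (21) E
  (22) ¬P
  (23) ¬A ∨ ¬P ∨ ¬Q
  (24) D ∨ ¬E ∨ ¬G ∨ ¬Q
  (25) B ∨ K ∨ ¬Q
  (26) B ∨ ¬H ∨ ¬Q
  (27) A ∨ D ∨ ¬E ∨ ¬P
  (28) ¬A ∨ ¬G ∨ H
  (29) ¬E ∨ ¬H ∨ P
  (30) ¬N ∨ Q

Unit clause (¬B) forces B = False.
Unit clause (E) forces E = True.
Unit clause (¬P) forces P = False.
In (¬E ∨ ¬H ∨ P) only ¬H is left, so H = False.
In (¬E ∨ ¬K) only ¬K is left, so K = False.
In (B ∨ K ∨ ¬Q) only ¬Q is left, so Q = False.
In (¬N ∨ Q) only ¬N is left, so N = False.
In (¬A ∨ N ∨ Q) only ¬A is left, so A = False.
Set G = True.
Set D = False.
All clauses satisfied.

P: False; K: False; A: False; Q: False; G: True; H: False; N: False; E: True; D: False; B: False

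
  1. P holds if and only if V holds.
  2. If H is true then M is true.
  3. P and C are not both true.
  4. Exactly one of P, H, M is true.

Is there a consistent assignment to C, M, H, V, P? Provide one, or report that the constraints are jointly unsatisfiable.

C = True; M = True; H = False; V = False; P = False

  (1) P=F, V=F — same ✓
  (2) H=F ⇒ M: vacuous ✓
  (3) P=F, C=T — not both ✓
  (4) {P, H, M}: 1 true — exactly one ✓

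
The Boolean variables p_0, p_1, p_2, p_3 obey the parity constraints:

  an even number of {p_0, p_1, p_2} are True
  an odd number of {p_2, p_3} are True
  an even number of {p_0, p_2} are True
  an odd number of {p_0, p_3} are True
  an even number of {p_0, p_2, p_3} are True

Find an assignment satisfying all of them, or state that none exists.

p_0 = True, p_1 = False, p_2 = True, p_3 = False

{p_0, p_1, p_2}: 2 true → even ✓
{p_2, p_3}: 1 true → odd ✓
{p_0, p_2}: 2 true → even ✓
{p_0, p_3}: 1 true → odd ✓
{p_0, p_2, p_3}: 2 true → even ✓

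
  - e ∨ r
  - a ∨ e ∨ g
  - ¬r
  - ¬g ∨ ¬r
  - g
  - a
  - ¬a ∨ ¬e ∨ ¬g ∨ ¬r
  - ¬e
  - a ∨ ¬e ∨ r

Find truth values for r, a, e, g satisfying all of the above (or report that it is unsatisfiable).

Case r = True:
  Clause (¬r) is falsified — contradiction.
Case r = False:
  (e ∨ r) forces e = True.
  Clause (¬e) is falsified — contradiction.
Both cases fail, so the formula is unsatisfiable.

Unsatisfiable — no assignment works.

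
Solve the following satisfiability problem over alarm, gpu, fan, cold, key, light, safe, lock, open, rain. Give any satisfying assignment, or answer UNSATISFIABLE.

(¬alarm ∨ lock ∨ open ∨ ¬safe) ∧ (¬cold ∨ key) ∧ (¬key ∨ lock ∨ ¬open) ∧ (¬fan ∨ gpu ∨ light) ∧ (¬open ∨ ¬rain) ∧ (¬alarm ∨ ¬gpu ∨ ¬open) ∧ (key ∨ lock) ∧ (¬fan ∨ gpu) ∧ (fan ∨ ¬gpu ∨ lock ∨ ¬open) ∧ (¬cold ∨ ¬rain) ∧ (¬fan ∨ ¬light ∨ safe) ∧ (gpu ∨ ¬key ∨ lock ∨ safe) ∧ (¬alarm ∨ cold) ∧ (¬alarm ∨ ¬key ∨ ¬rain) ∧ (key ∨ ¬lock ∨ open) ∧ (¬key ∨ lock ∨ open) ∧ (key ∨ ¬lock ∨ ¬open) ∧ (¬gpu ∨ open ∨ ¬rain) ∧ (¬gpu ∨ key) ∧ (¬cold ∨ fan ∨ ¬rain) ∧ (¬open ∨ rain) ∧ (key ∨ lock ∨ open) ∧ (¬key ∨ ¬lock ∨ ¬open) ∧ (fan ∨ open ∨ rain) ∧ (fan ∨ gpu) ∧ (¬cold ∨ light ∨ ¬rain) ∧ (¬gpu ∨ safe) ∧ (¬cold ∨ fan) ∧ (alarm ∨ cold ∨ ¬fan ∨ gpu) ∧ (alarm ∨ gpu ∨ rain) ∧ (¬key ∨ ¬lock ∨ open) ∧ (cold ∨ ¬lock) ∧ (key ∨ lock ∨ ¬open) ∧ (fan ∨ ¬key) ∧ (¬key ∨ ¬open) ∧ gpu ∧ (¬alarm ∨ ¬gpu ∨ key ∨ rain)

Case gpu = True:
  (¬gpu ∨ key) forces key = True.
  (¬gpu ∨ safe) forces safe = True.
  (fan ∨ ¬key) forces fan = True.
  (¬key ∨ ¬open) forces open = False.
  (¬key ∨ lock ∨ open) forces lock = True.
  Clause (¬key ∨ ¬lock ∨ open) is falsified — contradiction.
Case gpu = False:
  Clause (gpu) is falsified — contradiction.
Both cases fail, so the formula is unsatisfiable.

No satisfying assignment exists.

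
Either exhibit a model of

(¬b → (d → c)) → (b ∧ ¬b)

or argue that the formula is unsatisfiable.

c = False, b = False, d = True

  (¬b → (d → c)) → (b ∧ ¬b) = True
    ¬b → (d → c) = False
      ¬b = True
      d → c = False
    b ∧ ¬b = False
      ¬b = True
The formula evaluates to True.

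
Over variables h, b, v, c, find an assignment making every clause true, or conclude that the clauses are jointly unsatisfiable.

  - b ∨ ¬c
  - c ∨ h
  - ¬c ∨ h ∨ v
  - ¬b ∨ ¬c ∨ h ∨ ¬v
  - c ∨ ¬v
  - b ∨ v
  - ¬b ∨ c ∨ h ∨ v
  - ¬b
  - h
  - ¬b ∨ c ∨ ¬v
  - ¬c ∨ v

Case h = True:
  (¬b) forces b = False.
  (b ∨ ¬c) forces c = False.
  (c ∨ ¬v) forces v = False.
  Clause (b ∨ v) is falsified — contradiction.
Case h = False:
  Clause (h) is falsified — contradiction.
Both cases fail, so the formula is unsatisfiable.

UNSATISFIABLE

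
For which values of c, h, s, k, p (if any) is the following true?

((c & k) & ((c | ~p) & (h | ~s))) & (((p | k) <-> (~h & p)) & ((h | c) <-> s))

The formula is unsatisfiable.

Case c = True: the formula simplifies to (k & (h | ~s)) & (((p | k) <-> (~h & p)) & s).
  k = True: simplifies to (h | ~s) & ((~h & p) & s).
    h = True: the conjunct ~h is False.
    h = False: simplifies to ~s & (p & s).
      s = True: the conjunct ~s is False.
      s = False: the conjunct s is False.
  k = False: the conjunct k is False.
Case c = False: the conjunct c is False.
Both cases fail — unsatisfiable.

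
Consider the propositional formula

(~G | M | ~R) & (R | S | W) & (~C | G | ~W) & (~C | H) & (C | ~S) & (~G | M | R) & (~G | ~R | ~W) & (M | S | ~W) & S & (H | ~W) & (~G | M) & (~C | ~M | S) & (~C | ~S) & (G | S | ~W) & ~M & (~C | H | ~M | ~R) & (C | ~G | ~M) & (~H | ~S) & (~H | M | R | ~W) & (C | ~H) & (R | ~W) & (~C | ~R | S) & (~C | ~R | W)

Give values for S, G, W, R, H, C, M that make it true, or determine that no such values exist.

UNSATISFIABLE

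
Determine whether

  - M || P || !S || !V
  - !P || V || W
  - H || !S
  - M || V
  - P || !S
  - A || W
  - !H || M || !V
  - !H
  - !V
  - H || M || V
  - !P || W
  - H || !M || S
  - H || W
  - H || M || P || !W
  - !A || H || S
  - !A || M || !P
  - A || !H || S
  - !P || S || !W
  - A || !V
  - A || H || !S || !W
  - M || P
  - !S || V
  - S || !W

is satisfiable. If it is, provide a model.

The formula is unsatisfiable.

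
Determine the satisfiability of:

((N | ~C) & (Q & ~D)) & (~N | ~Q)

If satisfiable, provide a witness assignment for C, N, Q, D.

C = False, N = False, Q = True, D = False

  (N | ~C) & (Q & ~D) = True
    N | ~C = True
      ~C = True
    Q & ~D = True
      ~D = True
  ~N | ~Q = True
    ~N = True
    ~Q = False
Both conjuncts True, so the formula holds.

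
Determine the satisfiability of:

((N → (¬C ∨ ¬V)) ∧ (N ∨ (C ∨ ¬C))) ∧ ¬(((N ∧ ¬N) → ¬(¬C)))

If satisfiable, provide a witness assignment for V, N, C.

The conjunct ¬(((N ∧ ¬N) → ¬(¬C))) is unsatisfiable on its own:
  N=F, C=F: evaluates to False.
  N=F, C=T: evaluates to False.
  N=T, C=F: evaluates to False.
  N=T, C=T: evaluates to False.
So the whole conjunction is unsatisfiable.

UNSATISFIABLE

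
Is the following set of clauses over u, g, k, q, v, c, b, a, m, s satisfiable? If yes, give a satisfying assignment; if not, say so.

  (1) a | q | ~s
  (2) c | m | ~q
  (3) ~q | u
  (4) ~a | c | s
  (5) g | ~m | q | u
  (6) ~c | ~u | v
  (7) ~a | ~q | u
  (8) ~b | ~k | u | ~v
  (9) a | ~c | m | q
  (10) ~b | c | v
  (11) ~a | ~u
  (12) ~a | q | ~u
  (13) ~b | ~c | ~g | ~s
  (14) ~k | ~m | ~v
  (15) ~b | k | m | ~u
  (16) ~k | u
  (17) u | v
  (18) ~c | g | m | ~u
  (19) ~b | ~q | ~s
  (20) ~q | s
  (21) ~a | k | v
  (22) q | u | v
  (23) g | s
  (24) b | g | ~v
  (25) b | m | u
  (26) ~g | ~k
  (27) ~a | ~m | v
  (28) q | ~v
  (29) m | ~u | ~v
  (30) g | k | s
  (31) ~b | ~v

u = True, g = False, k = True, q = True, v = False, c = False, b = False, a = False, m = True, s = True

Set u = True.
  then (~a | ~u) forces a = False.
Set g = False.
  then (g | s) forces s = True.
  then (a | q | ~s) forces q = True.
  then (~b | ~q | ~s) forces b = False.
  then (b | g | ~v) forces v = False.
  then (~c | ~u | v) forces c = False.
  then (c | m | ~q) forces m = True.
Set k = True.
All clauses satisfied.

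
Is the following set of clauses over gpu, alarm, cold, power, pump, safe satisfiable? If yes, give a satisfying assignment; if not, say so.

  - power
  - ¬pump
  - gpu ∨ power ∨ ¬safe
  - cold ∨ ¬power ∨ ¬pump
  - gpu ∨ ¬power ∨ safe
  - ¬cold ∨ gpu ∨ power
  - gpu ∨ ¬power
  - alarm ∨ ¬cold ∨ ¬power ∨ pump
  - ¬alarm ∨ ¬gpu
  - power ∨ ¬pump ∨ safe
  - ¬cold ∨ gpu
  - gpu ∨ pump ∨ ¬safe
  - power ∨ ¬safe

gpu = True, alarm = False, cold = False, power = True, pump = False, safe = True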